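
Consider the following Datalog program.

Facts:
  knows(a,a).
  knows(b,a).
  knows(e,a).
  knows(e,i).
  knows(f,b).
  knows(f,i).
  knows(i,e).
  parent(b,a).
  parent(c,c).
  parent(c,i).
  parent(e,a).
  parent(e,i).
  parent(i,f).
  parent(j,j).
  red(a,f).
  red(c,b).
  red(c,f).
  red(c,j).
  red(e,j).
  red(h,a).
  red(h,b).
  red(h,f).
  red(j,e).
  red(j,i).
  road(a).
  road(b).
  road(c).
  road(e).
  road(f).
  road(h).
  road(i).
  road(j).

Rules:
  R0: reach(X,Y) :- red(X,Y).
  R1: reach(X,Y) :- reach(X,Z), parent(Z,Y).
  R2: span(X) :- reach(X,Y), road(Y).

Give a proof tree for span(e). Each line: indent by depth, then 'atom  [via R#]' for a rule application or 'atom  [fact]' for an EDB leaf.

round 1: derive reach(a,f) via R0 from red(a,f)
round 1: derive reach(c,b) via R0 from red(c,b)
round 1: derive reach(c,f) via R0 from red(c,f)
round 1: derive reach(c,j) via R0 from red(c,j)
round 1: derive reach(e,j) via R0 from red(e,j)
round 1: derive reach(h,a) via R0 from red(h,a)
round 1: derive reach(h,b) via R0 from red(h,b)
round 1: derive reach(h,f) via R0 from red(h,f)
round 1: derive reach(j,e) via R0 from red(j,e)
round 1: derive reach(j,i) via R0 from red(j,i)
round 2: derive reach(c,a) via R1 from reach(c,b), parent(b,a)
round 2: derive reach(j,a) via R1 from reach(j,e), parent(e,a)
round 2: derive reach(j,f) via R1 from reach(j,i), parent(i,f)
round 2: derive span(a) via R2 from reach(a,f), road(f)
round 2: derive span(c) via R2 from reach(c,b), road(b)
round 2: derive span(e) via R2 from reach(e,j), road(j)
round 2: derive span(h) via R2 from reach(h,a), road(a)
round 2: derive span(j) via R2 from reach(j,e), road(e)

span(e)  [via R2]
  reach(e,j)  [via R0]
    red(e,j)  [fact]
  road(j)  [fact]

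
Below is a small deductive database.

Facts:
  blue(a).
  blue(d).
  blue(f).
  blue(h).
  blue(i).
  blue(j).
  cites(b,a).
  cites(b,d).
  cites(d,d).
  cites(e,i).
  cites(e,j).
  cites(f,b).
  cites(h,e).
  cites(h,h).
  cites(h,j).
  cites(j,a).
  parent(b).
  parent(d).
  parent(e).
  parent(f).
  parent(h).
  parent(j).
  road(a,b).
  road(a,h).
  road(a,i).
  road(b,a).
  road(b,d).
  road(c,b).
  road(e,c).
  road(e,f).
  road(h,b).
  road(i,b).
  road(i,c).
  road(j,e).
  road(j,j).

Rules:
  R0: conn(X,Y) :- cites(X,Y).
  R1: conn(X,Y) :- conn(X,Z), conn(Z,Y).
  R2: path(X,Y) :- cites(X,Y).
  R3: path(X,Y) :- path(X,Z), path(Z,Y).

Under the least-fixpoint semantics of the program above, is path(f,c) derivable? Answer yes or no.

round 1: derive path(b,a) via R2 from cites(b,a)
round 1: derive path(b,d) via R2 from cites(b,d)
round 1: derive path(d,d) via R2 from cites(d,d)
round 1: derive path(e,i) via R2 from cites(e,i)
round 1: derive path(e,j) via R2 from cites(e,j)
round 1: derive path(f,b) via R2 from cites(f,b)
round 1: derive path(h,e) via R2 from cites(h,e)
round 1: derive path(h,h) via R2 from cites(h,h)
round 1: derive path(h,j) via R2 from cites(h,j)
round 1: derive path(j,a) via R2 from cites(j,a)
round 2: derive path(e,a) via R3 from path(e,j), path(j,a)
round 2: derive path(f,a) via R3 from path(f,b), path(b,a)
round 2: derive path(f,d) via R3 from path(f,b), path(b,d)
round 2: derive path(h,a) via R3 from path(h,j), path(j,a)
round 2: derive path(h,i) via R3 from path(h,e), path(e,i)

no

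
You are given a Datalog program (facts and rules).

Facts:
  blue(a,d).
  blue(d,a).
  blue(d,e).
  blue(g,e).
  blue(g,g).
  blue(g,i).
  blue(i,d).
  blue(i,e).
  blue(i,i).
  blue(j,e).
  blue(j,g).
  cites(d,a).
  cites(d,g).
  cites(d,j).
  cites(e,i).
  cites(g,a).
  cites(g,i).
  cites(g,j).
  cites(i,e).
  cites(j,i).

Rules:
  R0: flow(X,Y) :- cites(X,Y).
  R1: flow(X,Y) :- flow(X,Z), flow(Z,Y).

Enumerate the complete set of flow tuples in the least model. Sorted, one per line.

flow(d,a)
flow(d,e)
flow(d,g)
flow(d,i)
flow(d,j)
flow(e,e)
flow(e,i)
flow(g,a)
flow(g,e)
flow(g,i)
flow(g,j)
flow(i,e)
flow(i,i)
flow(j,e)
flow(j,i)

round 1: derive flow(d,a) via R0 from cites(d,a)
round 1: derive flow(d,g) via R0 from cites(d,g)
round 1: derive flow(d,j) via R0 from cites(d,j)
round 1: derive flow(e,i) via R0 from cites(e,i)
round 1: derive flow(g,a) via R0 from cites(g,a)
round 1: derive flow(g,i) via R0 from cites(g,i)
round 1: derive flow(g,j) via R0 from cites(g,j)
round 1: derive flow(i,e) via R0 from cites(i,e)
round 1: derive flow(j,i) via R0 from cites(j,i)
round 2: derive flow(d,i) via R1 from flow(d,g), flow(g,i)
round 2: derive flow(e,e) via R1 from flow(e,i), flow(i,e)
round 2: derive flow(g,e) via R1 from flow(g,i), flow(i,e)
round 2: derive flow(i,i) via R1 from flow(i,e), flow(e,i)
round 2: derive flow(j,e) via R1 from flow(j,i), flow(i,e)
round 3: derive flow(d,e) via R1 from flow(d,g), flow(g,e)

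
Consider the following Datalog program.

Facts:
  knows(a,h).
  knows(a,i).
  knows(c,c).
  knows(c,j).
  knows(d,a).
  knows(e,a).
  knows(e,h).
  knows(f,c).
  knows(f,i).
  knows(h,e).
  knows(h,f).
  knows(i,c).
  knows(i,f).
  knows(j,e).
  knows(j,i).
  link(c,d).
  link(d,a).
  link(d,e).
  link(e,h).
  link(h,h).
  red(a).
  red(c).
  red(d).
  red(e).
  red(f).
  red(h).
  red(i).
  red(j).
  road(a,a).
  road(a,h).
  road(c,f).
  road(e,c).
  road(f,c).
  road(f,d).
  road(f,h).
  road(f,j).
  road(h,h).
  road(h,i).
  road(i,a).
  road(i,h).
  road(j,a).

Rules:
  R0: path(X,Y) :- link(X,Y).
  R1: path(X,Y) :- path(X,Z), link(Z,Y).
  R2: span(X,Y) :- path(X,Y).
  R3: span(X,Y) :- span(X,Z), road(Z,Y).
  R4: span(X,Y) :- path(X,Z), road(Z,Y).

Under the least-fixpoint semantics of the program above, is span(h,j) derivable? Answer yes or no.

no

round 1: derive path(c,d) via R0 from link(c,d)
round 1: derive path(d,a) via R0 from link(d,a)
round 1: derive path(d,e) via R0 from link(d,e)
round 1: derive path(e,h) via R0 from link(e,h)
round 1: derive path(h,h) via R0 from link(h,h)
round 2: derive path(c,a) via R1 from path(c,d), link(d,a)
round 2: derive path(c,e) via R1 from path(c,d), link(d,e)
round 2: derive path(d,h) via R1 from path(d,e), link(e,h)
round 2: derive span(c,d) via R2 from path(c,d)
round 2: derive span(d,a) via R2 from path(d,a)
round 2: derive span(d,e) via R2 from path(d,e)
round 2: derive span(e,h) via R2 from path(e,h)
round 2: derive span(h,h) via R2 from path(h,h)
round 2: derive span(d,c) via R4 from path(d,e), road(e,c)
round 2: derive span(d,h) via R4 from path(d,a), road(a,h)
round 2: derive span(e,i) via R4 from path(e,h), road(h,i)
round 2: derive span(h,i) via R4 from path(h,h), road(h,i)
round 3: derive path(c,h) via R1 from path(c,e), link(e,h)
round 3: derive span(c,a) via R2 from path(c,a)
round 3: derive span(c,e) via R2 from path(c,e)
round 3: derive span(d,f) via R3 from span(d,c), road(c,f)
round 3: derive span(d,i) via R3 from span(d,h), road(h,i)
round 3: derive span(e,a) via R3 from span(e,i), road(i,a)
round 3: derive span(h,a) via R3 from span(h,i), road(i,a)
round 3: derive span(c,c) via R4 from path(c,e), road(e,c)
round 3: derive span(c,h) via R4 from path(c,a), road(a,h)
round 4: derive span(c,f) via R3 from span(c,c), road(c,f)
round 4: derive span(c,i) via R3 from span(c,h), road(h,i)
round 4: derive span(d,d) via R3 from span(d,f), road(f,d)
round 4: derive span(d,j) via R3 from span(d,f), road(f,j)
round 5: derive span(c,j) via R3 from span(c,f), road(f,j)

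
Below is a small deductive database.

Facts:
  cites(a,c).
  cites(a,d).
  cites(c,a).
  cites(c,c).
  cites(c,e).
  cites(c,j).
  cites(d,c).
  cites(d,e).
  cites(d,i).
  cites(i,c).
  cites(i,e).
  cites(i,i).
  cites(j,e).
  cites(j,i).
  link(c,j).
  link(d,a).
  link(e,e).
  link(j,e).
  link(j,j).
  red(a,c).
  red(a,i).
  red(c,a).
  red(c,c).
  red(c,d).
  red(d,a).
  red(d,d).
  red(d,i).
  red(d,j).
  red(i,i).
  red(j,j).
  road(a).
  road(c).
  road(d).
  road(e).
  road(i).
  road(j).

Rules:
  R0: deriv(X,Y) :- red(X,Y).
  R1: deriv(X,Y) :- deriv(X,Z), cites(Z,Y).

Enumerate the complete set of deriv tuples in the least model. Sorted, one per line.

round 1: derive deriv(a,c) via R0 from red(a,c)
round 1: derive deriv(a,i) via R0 from red(a,i)
round 1: derive deriv(c,a) via R0 from red(c,a)
round 1: derive deriv(c,c) via R0 from red(c,c)
round 1: derive deriv(c,d) via R0 from red(c,d)
round 1: derive deriv(d,a) via R0 from red(d,a)
round 1: derive deriv(d,d) via R0 from red(d,d)
round 1: derive deriv(d,i) via R0 from red(d,i)
round 1: derive deriv(d,j) via R0 from red(d,j)
round 1: derive deriv(i,i) via R0 from red(i,i)
round 1: derive deriv(j,j) via R0 from red(j,j)
round 2: derive deriv(a,a) via R1 from deriv(a,c), cites(c,a)
round 2: derive deriv(a,e) via R1 from deriv(a,c), cites(c,e)
round 2: derive deriv(a,j) via R1 from deriv(a,c), cites(c,j)
round 2: derive deriv(c,e) via R1 from deriv(c,c), cites(c,e)
round 2: derive deriv(c,i) via R1 from deriv(c,d), cites(d,i)
round 2: derive deriv(c,j) via R1 from deriv(c,c), cites(c,j)
round 2: derive deriv(d,c) via R1 from deriv(d,a), cites(a,c)
round 2: derive deriv(d,e) via R1 from deriv(d,d), cites(d,e)
round 2: derive deriv(i,c) via R1 from deriv(i,i), cites(i,c)
round 2: derive deriv(i,e) via R1 from deriv(i,i), cites(i,e)
round 2: derive deriv(j,e) via R1 from deriv(j,j), cites(j,e)
round 2: derive deriv(j,i) via R1 from deriv(j,j), cites(j,i)
round 3: derive deriv(a,d) via R1 from deriv(a,a), cites(a,d)
round 3: derive deriv(i,a) via R1 from deriv(i,c), cites(c,a)
round 3: derive deriv(i,j) via R1 from deriv(i,c), cites(c,j)
round 3: derive deriv(j,c) via R1 from deriv(j,i), cites(i,c)
round 4: derive deriv(i,d) via R1 from deriv(i,a), cites(a,d)
round 4: derive deriv(j,a) via R1 from deriv(j,c), cites(c,a)
round 5: derive deriv(j,d) via R1 from deriv(j,a), cites(a,d)

deriv(a,a)
deriv(a,c)
deriv(a,d)
deriv(a,e)
deriv(a,i)
deriv(a,j)
deriv(c,a)
deriv(c,c)
deriv(c,d)
deriv(c,e)
deriv(c,i)
deriv(c,j)
deriv(d,a)
deriv(d,c)
deriv(d,d)
deriv(d,e)
deriv(d,i)
deriv(d,j)
deriv(i,a)
deriv(i,c)
deriv(i,d)
deriv(i,e)
deriv(i,i)
deriv(i,j)
deriv(j,a)
deriv(j,c)
deriv(j,d)
deriv(j,e)
deriv(j,i)
deriv(j,j)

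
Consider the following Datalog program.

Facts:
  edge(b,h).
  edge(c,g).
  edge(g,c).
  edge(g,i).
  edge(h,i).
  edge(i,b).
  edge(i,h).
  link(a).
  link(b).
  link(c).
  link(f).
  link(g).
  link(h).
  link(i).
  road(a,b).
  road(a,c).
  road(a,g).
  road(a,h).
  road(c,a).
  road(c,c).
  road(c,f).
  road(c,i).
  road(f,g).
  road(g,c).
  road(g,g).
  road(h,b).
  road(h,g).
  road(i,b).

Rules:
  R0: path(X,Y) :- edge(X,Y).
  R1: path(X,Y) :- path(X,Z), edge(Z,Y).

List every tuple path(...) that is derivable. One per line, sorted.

path(b,b)
path(b,h)
path(b,i)
path(c,b)
path(c,c)
path(c,g)
path(c,h)
path(c,i)
path(g,b)
path(g,c)
path(g,g)
path(g,h)
path(g,i)
path(h,b)
path(h,h)
path(h,i)
path(i,b)
path(i,h)
path(i,i)

round 1: derive path(b,h) via R0 from edge(b,h)
round 1: derive path(c,g) via R0 from edge(c,g)
round 1: derive path(g,c) via R0 from edge(g,c)
round 1: derive path(g,i) via R0 from edge(g,i)
round 1: derive path(h,i) via R0 from edge(h,i)
round 1: derive path(i,b) via R0 from edge(i,b)
round 1: derive path(i,h) via R0 from edge(i,h)
round 2: derive path(b,i) via R1 from path(b,h), edge(h,i)
round 2: derive path(c,c) via R1 from path(c,g), edge(g,c)
round 2: derive path(c,i) via R1 from path(c,g), edge(g,i)
round 2: derive path(g,b) via R1 from path(g,i), edge(i,b)
round 2: derive path(g,g) via R1 from path(g,c), edge(c,g)
round 2: derive path(g,h) via R1 from path(g,i), edge(i,h)
round 2: derive path(h,b) via R1 from path(h,i), edge(i,b)
round 2: derive path(h,h) via R1 from path(h,i), edge(i,h)
round 2: derive path(i,i) via R1 from path(i,h), edge(h,i)
round 3: derive path(b,b) via R1 from path(b,i), edge(i,b)
round 3: derive path(c,b) via R1 from path(c,i), edge(i,b)
round 3: derive path(c,h) via R1 from path(c,i), edge(i,h)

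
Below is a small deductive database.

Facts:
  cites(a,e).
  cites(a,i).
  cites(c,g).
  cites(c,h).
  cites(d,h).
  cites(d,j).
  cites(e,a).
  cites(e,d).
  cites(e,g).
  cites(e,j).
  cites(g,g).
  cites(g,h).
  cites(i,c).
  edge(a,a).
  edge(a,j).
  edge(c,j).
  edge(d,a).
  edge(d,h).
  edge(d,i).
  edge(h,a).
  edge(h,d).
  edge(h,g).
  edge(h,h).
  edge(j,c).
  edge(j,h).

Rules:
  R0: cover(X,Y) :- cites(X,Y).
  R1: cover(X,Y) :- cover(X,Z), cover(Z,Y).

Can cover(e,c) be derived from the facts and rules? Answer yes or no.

yes

round 1: derive cover(a,e) via R0 from cites(a,e)
round 1: derive cover(a,i) via R0 from cites(a,i)
round 1: derive cover(c,g) via R0 from cites(c,g)
round 1: derive cover(c,h) via R0 from cites(c,h)
round 1: derive cover(d,h) via R0 from cites(d,h)
round 1: derive cover(d,j) via R0 from cites(d,j)
round 1: derive cover(e,a) via R0 from cites(e,a)
round 1: derive cover(e,d) via R0 from cites(e,d)
round 1: derive cover(e,g) via R0 from cites(e,g)
round 1: derive cover(e,j) via R0 from cites(e,j)
round 1: derive cover(g,g) via R0 from cites(g,g)
round 1: derive cover(g,h) via R0 from cites(g,h)
round 1: derive cover(i,c) via R0 from cites(i,c)
round 2: derive cover(a,a) via R1 from cover(a,e), cover(e,a)
round 2: derive cover(a,c) via R1 from cover(a,i), cover(i,c)
round 2: derive cover(a,d) via R1 from cover(a,e), cover(e,d)
round 2: derive cover(a,g) via R1 from cover(a,e), cover(e,g)
round 2: derive cover(a,j) via R1 from cover(a,e), cover(e,j)
round 2: derive cover(e,e) via R1 from cover(e,a), cover(a,e)
round 2: derive cover(e,h) via R1 from cover(e,d), cover(d,h)
round 2: derive cover(e,i) via R1 from cover(e,a), cover(a,i)
round 2: derive cover(i,g) via R1 from cover(i,c), cover(c,g)
round 2: derive cover(i,h) via R1 from cover(i,c), cover(c,h)
round 3: derive cover(a,h) via R1 from cover(a,c), cover(c,h)
round 3: derive cover(e,c) via R1 from cover(e,a), cover(a,c)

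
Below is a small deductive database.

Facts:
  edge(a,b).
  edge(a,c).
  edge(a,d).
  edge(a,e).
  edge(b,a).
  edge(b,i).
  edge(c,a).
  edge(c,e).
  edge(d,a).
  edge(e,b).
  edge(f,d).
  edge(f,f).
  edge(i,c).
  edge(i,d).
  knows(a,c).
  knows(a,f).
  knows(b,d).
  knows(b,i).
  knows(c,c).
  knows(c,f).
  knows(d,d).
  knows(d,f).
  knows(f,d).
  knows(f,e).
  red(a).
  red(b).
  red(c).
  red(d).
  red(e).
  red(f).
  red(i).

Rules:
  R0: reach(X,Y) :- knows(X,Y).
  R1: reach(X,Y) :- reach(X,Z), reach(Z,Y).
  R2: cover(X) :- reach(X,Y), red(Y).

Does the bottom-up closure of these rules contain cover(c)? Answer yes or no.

yes

round 1: derive reach(a,c) via R0 from knows(a,c)
round 1: derive reach(a,f) via R0 from knows(a,f)
round 1: derive reach(b,d) via R0 from knows(b,d)
round 1: derive reach(b,i) via R0 from knows(b,i)
round 1: derive reach(c,c) via R0 from knows(c,c)
round 1: derive reach(c,f) via R0 from knows(c,f)
round 1: derive reach(d,d) via R0 from knows(d,d)
round 1: derive reach(d,f) via R0 from knows(d,f)
round 1: derive reach(f,d) via R0 from knows(f,d)
round 1: derive reach(f,e) via R0 from knows(f,e)
round 2: derive reach(a,d) via R1 from reach(a,f), reach(f,d)
round 2: derive reach(a,e) via R1 from reach(a,f), reach(f,e)
round 2: derive reach(b,f) via R1 from reach(b,d), reach(d,f)
round 2: derive reach(c,d) via R1 from reach(c,f), reach(f,d)
round 2: derive reach(c,e) via R1 from reach(c,f), reach(f,e)
round 2: derive reach(d,e) via R1 from reach(d,f), reach(f,e)
round 2: derive reach(f,f) via R1 from reach(f,d), reach(d,f)
round 2: derive cover(a) via R2 from reach(a,c), red(c)
round 2: derive cover(b) via R2 from reach(b,d), red(d)
round 2: derive cover(c) via R2 from reach(c,c), red(c)
round 2: derive cover(d) via R2 from reach(d,d), red(d)
round 2: derive cover(f) via R2 from reach(f,d), red(d)
round 3: derive reach(b,e) via R1 from reach(b,d), reach(d,e)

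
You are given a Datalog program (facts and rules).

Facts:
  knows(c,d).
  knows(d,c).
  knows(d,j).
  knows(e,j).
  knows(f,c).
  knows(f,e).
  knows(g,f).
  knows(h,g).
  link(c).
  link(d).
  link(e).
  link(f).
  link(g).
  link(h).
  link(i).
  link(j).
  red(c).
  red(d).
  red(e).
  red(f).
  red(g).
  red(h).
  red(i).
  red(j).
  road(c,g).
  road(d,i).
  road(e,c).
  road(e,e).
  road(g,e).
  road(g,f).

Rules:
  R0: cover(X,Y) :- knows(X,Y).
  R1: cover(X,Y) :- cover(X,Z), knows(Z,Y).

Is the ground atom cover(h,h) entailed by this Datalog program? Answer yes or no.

round 1: derive cover(c,d) via R0 from knows(c,d)
round 1: derive cover(d,c) via R0 from knows(d,c)
round 1: derive cover(d,j) via R0 from knows(d,j)
round 1: derive cover(e,j) via R0 from knows(e,j)
round 1: derive cover(f,c) via R0 from knows(f,c)
round 1: derive cover(f,e) via R0 from knows(f,e)
round 1: derive cover(g,f) via R0 from knows(g,f)
round 1: derive cover(h,g) via R0 from knows(h,g)
round 2: derive cover(c,c) via R1 from cover(c,d), knows(d,c)
round 2: derive cover(c,j) via R1 from cover(c,d), knows(d,j)
round 2: derive cover(d,d) via R1 from cover(d,c), knows(c,d)
round 2: derive cover(f,d) via R1 from cover(f,c), knows(c,d)
round 2: derive cover(f,j) via R1 from cover(f,e), knows(e,j)
round 2: derive cover(g,c) via R1 from cover(g,f), knows(f,c)
round 2: derive cover(g,e) via R1 from cover(g,f), knows(f,e)
round 2: derive cover(h,f) via R1 from cover(h,g), knows(g,f)
round 3: derive cover(g,d) via R1 from cover(g,c), knows(c,d)
round 3: derive cover(g,j) via R1 from cover(g,e), knows(e,j)
round 3: derive cover(h,c) via R1 from cover(h,f), knows(f,c)
round 3: derive cover(h,e) via R1 from cover(h,f), knows(f,e)
round 4: derive cover(h,d) via R1 from cover(h,c), knows(c,d)
round 4: derive cover(h,j) via R1 from cover(h,e), knows(e,j)

no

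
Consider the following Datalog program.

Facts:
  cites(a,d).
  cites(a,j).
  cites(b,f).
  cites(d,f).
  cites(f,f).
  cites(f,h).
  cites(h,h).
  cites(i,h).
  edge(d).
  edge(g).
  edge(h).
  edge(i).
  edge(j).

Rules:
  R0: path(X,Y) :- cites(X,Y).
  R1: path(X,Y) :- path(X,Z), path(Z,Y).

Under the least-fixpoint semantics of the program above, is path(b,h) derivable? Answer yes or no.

yes

round 1: derive path(a,d) via R0 from cites(a,d)
round 1: derive path(a,j) via R0 from cites(a,j)
round 1: derive path(b,f) via R0 from cites(b,f)
round 1: derive path(d,f) via R0 from cites(d,f)
round 1: derive path(f,f) via R0 from cites(f,f)
round 1: derive path(f,h) via R0 from cites(f,h)
round 1: derive path(h,h) via R0 from cites(h,h)
round 1: derive path(i,h) via R0 from cites(i,h)
round 2: derive path(a,f) via R1 from path(a,d), path(d,f)
round 2: derive path(b,h) via R1 from path(b,f), path(f,h)
round 2: derive path(d,h) via R1 from path(d,f), path(f,h)
round 3: derive path(a,h) via R1 from path(a,d), path(d,h)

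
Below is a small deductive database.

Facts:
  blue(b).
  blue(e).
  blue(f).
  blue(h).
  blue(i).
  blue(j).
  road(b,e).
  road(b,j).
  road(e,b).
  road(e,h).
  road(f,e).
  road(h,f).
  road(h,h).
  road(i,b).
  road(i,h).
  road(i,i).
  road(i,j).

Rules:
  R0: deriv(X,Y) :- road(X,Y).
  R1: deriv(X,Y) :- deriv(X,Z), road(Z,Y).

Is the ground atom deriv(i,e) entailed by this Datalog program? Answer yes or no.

round 1: derive deriv(b,e) via R0 from road(b,e)
round 1: derive deriv(b,j) via R0 from road(b,j)
round 1: derive deriv(e,b) via R0 from road(e,b)
round 1: derive deriv(e,h) via R0 from road(e,h)
round 1: derive deriv(f,e) via R0 from road(f,e)
round 1: derive deriv(h,f) via R0 from road(h,f)
round 1: derive deriv(h,h) via R0 from road(h,h)
round 1: derive deriv(i,b) via R0 from road(i,b)
round 1: derive deriv(i,h) via R0 from road(i,h)
round 1: derive deriv(i,i) via R0 from road(i,i)
round 1: derive deriv(i,j) via R0 from road(i,j)
round 2: derive deriv(b,b) via R1 from deriv(b,e), road(e,b)
round 2: derive deriv(b,h) via R1 from deriv(b,e), road(e,h)
round 2: derive deriv(e,e) via R1 from deriv(e,b), road(b,e)
round 2: derive deriv(e,f) via R1 from deriv(e,h), road(h,f)
round 2: derive deriv(e,j) via R1 from deriv(e,b), road(b,j)
round 2: derive deriv(f,b) via R1 from deriv(f,e), road(e,b)
round 2: derive deriv(f,h) via R1 from deriv(f,e), road(e,h)
round 2: derive deriv(h,e) via R1 from deriv(h,f), road(f,e)
round 2: derive deriv(i,e) via R1 from deriv(i,b), road(b,e)
round 2: derive deriv(i,f) via R1 from deriv(i,h), road(h,f)
round 3: derive deriv(b,f) via R1 from deriv(b,h), road(h,f)
round 3: derive deriv(f,f) via R1 from deriv(f,h), road(h,f)
round 3: derive deriv(f,j) via R1 from deriv(f,b), road(b,j)
round 3: derive deriv(h,b) via R1 from deriv(h,e), road(e,b)
round 4: derive deriv(h,j) via R1 from deriv(h,b), road(b,j)

yes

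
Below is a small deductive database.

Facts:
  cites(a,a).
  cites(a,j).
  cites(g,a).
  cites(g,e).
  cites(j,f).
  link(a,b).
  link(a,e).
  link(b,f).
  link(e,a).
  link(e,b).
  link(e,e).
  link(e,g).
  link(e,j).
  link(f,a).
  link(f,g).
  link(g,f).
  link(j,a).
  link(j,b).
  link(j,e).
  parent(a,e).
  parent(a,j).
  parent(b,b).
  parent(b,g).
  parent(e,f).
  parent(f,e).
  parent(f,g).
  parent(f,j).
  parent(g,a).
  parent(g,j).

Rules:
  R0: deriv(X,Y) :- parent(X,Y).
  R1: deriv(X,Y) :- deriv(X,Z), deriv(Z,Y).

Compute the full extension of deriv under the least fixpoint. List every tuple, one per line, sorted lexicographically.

deriv(a,a)
deriv(a,e)
deriv(a,f)
deriv(a,g)
deriv(a,j)
deriv(b,a)
deriv(b,b)
deriv(b,e)
deriv(b,f)
deriv(b,g)
deriv(b,j)
deriv(e,a)
deriv(e,e)
deriv(e,f)
deriv(e,g)
deriv(e,j)
deriv(f,a)
deriv(f,e)
deriv(f,f)
deriv(f,g)
deriv(f,j)
deriv(g,a)
deriv(g,e)
deriv(g,f)
deriv(g,g)
deriv(g,j)

round 1: derive deriv(a,e) via R0 from parent(a,e)
round 1: derive deriv(a,j) via R0 from parent(a,j)
round 1: derive deriv(b,b) via R0 from parent(b,b)
round 1: derive deriv(b,g) via R0 from parent(b,g)
round 1: derive deriv(e,f) via R0 from parent(e,f)
round 1: derive deriv(f,e) via R0 from parent(f,e)
round 1: derive deriv(f,g) via R0 from parent(f,g)
round 1: derive deriv(f,j) via R0 from parent(f,j)
round 1: derive deriv(g,a) via R0 from parent(g,a)
round 1: derive deriv(g,j) via R0 from parent(g,j)
round 2: derive deriv(a,f) via R1 from deriv(a,e), deriv(e,f)
round 2: derive deriv(b,a) via R1 from deriv(b,g), deriv(g,a)
round 2: derive deriv(b,j) via R1 from deriv(b,g), deriv(g,j)
round 2: derive deriv(e,e) via R1 from deriv(e,f), deriv(f,e)
round 2: derive deriv(e,g) via R1 from deriv(e,f), deriv(f,g)
round 2: derive deriv(e,j) via R1 from deriv(e,f), deriv(f,j)
round 2: derive deriv(f,a) via R1 from deriv(f,g), deriv(g,a)
round 2: derive deriv(f,f) via R1 from deriv(f,e), deriv(e,f)
round 2: derive deriv(g,e) via R1 from deriv(g,a), deriv(a,e)
round 3: derive deriv(a,a) via R1 from deriv(a,f), deriv(f,a)
round 3: derive deriv(a,g) via R1 from deriv(a,e), deriv(e,g)
round 3: derive deriv(b,e) via R1 from deriv(b,a), deriv(a,e)
round 3: derive deriv(b,f) via R1 from deriv(b,a), deriv(a,f)
round 3: derive deriv(e,a) via R1 from deriv(e,f), deriv(f,a)
round 3: derive deriv(g,f) via R1 from deriv(g,a), deriv(a,f)
round 3: derive deriv(g,g) via R1 from deriv(g,e), deriv(e,g)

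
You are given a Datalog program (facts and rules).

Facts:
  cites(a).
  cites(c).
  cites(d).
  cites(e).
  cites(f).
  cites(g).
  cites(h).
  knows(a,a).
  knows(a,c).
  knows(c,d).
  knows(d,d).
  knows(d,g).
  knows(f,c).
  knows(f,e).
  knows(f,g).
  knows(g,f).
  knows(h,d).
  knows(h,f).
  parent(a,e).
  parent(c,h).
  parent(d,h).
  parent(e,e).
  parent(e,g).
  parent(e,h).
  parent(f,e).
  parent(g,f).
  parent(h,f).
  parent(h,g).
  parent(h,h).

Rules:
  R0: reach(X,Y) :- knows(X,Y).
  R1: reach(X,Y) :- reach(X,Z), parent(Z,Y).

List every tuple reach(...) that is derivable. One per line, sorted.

round 1: derive reach(a,a) via R0 from knows(a,a)
round 1: derive reach(a,c) via R0 from knows(a,c)
round 1: derive reach(c,d) via R0 from knows(c,d)
round 1: derive reach(d,d) via R0 from knows(d,d)
round 1: derive reach(d,g) via R0 from knows(d,g)
round 1: derive reach(f,c) via R0 from knows(f,c)
round 1: derive reach(f,e) via R0 from knows(f,e)
round 1: derive reach(f,g) via R0 from knows(f,g)
round 1: derive reach(g,f) via R0 from knows(g,f)
round 1: derive reach(h,d) via R0 from knows(h,d)
round 1: derive reach(h,f) via R0 from knows(h,f)
round 2: derive reach(a,e) via R1 from reach(a,a), parent(a,e)
round 2: derive reach(a,h) via R1 from reach(a,c), parent(c,h)
round 2: derive reach(c,h) via R1 from reach(c,d), parent(d,h)
round 2: derive reach(d,f) via R1 from reach(d,g), parent(g,f)
round 2: derive reach(d,h) via R1 from reach(d,d), parent(d,h)
round 2: derive reach(f,f) via R1 from reach(f,g), parent(g,f)
round 2: derive reach(f,h) via R1 from reach(f,c), parent(c,h)
round 2: derive reach(g,e) via R1 from reach(g,f), parent(f,e)
round 2: derive reach(h,e) via R1 from reach(h,f), parent(f,e)
round 2: derive reach(h,h) via R1 from reach(h,d), parent(d,h)
round 3: derive reach(a,f) via R1 from reach(a,h), parent(h,f)
round 3: derive reach(a,g) via R1 from reach(a,e), parent(e,g)
round 3: derive reach(c,f) via R1 from reach(c,h), parent(h,f)
round 3: derive reach(c,g) via R1 from reach(c,h), parent(h,g)
round 3: derive reach(d,e) via R1 from reach(d,f), parent(f,e)
round 3: derive reach(g,g) via R1 from reach(g,e), parent(e,g)
round 3: derive reach(g,h) via R1 from reach(g,e), parent(e,h)
round 3: derive reach(h,g) via R1 from reach(h,e), parent(e,g)
round 4: derive reach(c,e) via R1 from reach(c,f), parent(f,e)

reach(a,a)
reach(a,c)
reach(a,e)
reach(a,f)
reach(a,g)
reach(a,h)
reach(c,d)
reach(c,e)
reach(c,f)
reach(c,g)
reach(c,h)
reach(d,d)
reach(d,e)
reach(d,f)
reach(d,g)
reach(d,h)
reach(f,c)
reach(f,e)
reach(f,f)
reach(f,g)
reach(f,h)
reach(g,e)
reach(g,f)
reach(g,g)
reach(g,h)
reach(h,d)
reach(h,e)
reach(h,f)
reach(h,g)
reach(h,h)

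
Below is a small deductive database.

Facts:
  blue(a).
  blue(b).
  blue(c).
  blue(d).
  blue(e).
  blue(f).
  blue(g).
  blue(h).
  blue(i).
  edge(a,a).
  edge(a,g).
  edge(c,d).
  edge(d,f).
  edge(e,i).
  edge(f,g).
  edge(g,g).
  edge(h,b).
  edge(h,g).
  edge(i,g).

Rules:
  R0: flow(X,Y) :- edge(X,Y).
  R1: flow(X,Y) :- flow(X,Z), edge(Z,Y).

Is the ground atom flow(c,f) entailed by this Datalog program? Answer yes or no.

round 1: derive flow(a,a) via R0 from edge(a,a)
round 1: derive flow(a,g) via R0 from edge(a,g)
round 1: derive flow(c,d) via R0 from edge(c,d)
round 1: derive flow(d,f) via R0 from edge(d,f)
round 1: derive flow(e,i) via R0 from edge(e,i)
round 1: derive flow(f,g) via R0 from edge(f,g)
round 1: derive flow(g,g) via R0 from edge(g,g)
round 1: derive flow(h,b) via R0 from edge(h,b)
round 1: derive flow(h,g) via R0 from edge(h,g)
round 1: derive flow(i,g) via R0 from edge(i,g)
round 2: derive flow(c,f) via R1 from flow(c,d), edge(d,f)
round 2: derive flow(d,g) via R1 from flow(d,f), edge(f,g)
round 2: derive flow(e,g) via R1 from flow(e,i), edge(i,g)
round 3: derive flow(c,g) via R1 from flow(c,f), edge(f,g)

yes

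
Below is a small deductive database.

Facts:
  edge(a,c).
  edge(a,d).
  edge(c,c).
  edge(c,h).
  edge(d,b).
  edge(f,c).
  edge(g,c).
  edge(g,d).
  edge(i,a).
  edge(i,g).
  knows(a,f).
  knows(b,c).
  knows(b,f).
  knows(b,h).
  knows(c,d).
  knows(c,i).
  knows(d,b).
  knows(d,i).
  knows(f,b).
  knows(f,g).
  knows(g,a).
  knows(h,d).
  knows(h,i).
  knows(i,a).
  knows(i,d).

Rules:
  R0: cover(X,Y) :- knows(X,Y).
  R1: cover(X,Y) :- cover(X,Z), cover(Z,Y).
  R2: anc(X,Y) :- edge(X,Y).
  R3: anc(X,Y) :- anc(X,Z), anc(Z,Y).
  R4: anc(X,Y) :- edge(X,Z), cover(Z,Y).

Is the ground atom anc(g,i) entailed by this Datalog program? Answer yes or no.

round 1: derive cover(a,f) via R0 from knows(a,f)
round 1: derive cover(b,c) via R0 from knows(b,c)
round 1: derive cover(b,f) via R0 from knows(b,f)
round 1: derive cover(b,h) via R0 from knows(b,h)
round 1: derive cover(c,d) via R0 from knows(c,d)
round 1: derive cover(c,i) via R0 from knows(c,i)
round 1: derive cover(d,b) via R0 from knows(d,b)
round 1: derive cover(d,i) via R0 from knows(d,i)
round 1: derive cover(f,b) via R0 from knows(f,b)
round 1: derive cover(f,g) via R0 from knows(f,g)
round 1: derive cover(g,a) via R0 from knows(g,a)
round 1: derive cover(h,d) via R0 from knows(h,d)
round 1: derive cover(h,i) via R0 from knows(h,i)
round 1: derive cover(i,a) via R0 from knows(i,a)
round 1: derive cover(i,d) via R0 from knows(i,d)
round 1: derive anc(a,c) via R2 from edge(a,c)
round 1: derive anc(a,d) via R2 from edge(a,d)
round 1: derive anc(c,c) via R2 from edge(c,c)
round 1: derive anc(c,h) via R2 from edge(c,h)
round 1: derive anc(d,b) via R2 from edge(d,b)
round 1: derive anc(f,c) via R2 from edge(f,c)
round 1: derive anc(g,c) via R2 from edge(g,c)
round 1: derive anc(g,d) via R2 from edge(g,d)
round 1: derive anc(i,a) via R2 from edge(i,a)
round 1: derive anc(i,g) via R2 from edge(i,g)
round 2: derive cover(a,b) via R1 from cover(a,f), cover(f,b)
round 2: derive cover(a,g) via R1 from cover(a,f), cover(f,g)
round 2: derive cover(b,b) via R1 from cover(b,f), cover(f,b)
round 2: derive cover(b,d) via R1 from cover(b,c), cover(c,d)
round 2: derive cover(b,g) via R1 from cover(b,f), cover(f,g)
round 2: derive cover(b,i) via R1 from cover(b,c), cover(c,i)
round 2: derive cover(c,a) via R1 from cover(c,i), cover(i,a)
round 2: derive cover(c,b) via R1 from cover(c,d), cover(d,b)
round 2: derive cover(d,a) via R1 from cover(d,i), cover(i,a)
round 2: derive cover(d,c) via R1 from cover(d,b), cover(b,c)
round 2: derive cover(d,d) via R1 from cover(d,i), cover(i,d)
round 2: derive cover(d,f) via R1 from cover(d,b), cover(b,f)
round 2: derive cover(d,h) via R1 from cover(d,b), cover(b,h)
round 2: derive cover(f,a) via R1 from cover(f,g), cover(g,a)
round 2: derive cover(f,c) via R1 from cover(f,b), cover(b,c)
round 2: derive cover(f,f) via R1 from cover(f,b), cover(b,f)
round 2: derive cover(f,h) via R1 from cover(f,b), cover(b,h)
round 2: derive cover(g,f) via R1 from cover(g,a), cover(a,f)
round 2: derive cover(h,a) via R1 from cover(h,i), cover(i,a)
round 2: derive cover(h,b) via R1 from cover(h,d), cover(d,b)
round 2: derive cover(i,b) via R1 from cover(i,d), cover(d,b)
round 2: derive cover(i,f) via R1 from cover(i,a), cover(a,f)
round 2: derive cover(i,i) via R1 from cover(i,d), cover(d,i)
round 2: derive anc(a,b) via R3 from anc(a,d), anc(d,b)
round 2: derive anc(a,h) via R3 from anc(a,c), anc(c,h)
round 2: derive anc(f,h) via R3 from anc(f,c), anc(c,h)
round 2: derive anc(g,b) via R3 from anc(g,d), anc(d,b)
round 2: derive anc(g,h) via R3 from anc(g,c), anc(c,h)
round 2: derive anc(i,c) via R3 from anc(i,a), anc(a,c)
round 2: derive anc(i,d) via R3 from anc(i,a), anc(a,d)
round 2: derive anc(a,i) via R4 from edge(a,c), cover(c,i)
round 2: derive anc(c,d) via R4 from edge(c,c), cover(c,d)
round 2: derive anc(c,i) via R4 from edge(c,c), cover(c,i)
round 2: derive anc(d,c) via R4 from edge(d,b), cover(b,c)
round 2: derive anc(d,f) via R4 from edge(d,b), cover(b,f)
round 2: derive anc(d,h) via R4 from edge(d,b), cover(b,h)
round 2: derive anc(f,d) via R4 from edge(f,c), cover(c,d)
round 2: derive anc(f,i) via R4 from edge(f,c), cover(c,i)
round 2: derive anc(g,i) via R4 from edge(g,c), cover(c,i)
round 2: derive anc(i,f) via R4 from edge(i,a), cover(a,f)
round 3: derive cover(a,a) via R1 from cover(a,f), cover(f,a)
round 3: derive cover(a,c) via R1 from cover(a,b), cover(b,c)
round 3: derive cover(a,d) via R1 from cover(a,b), cover(b,d)
round 3: derive cover(a,h) via R1 from cover(a,b), cover(b,h)
round 3: derive cover(a,i) via R1 from cover(a,b), cover(b,i)
round 3: derive cover(b,a) via R1 from cover(b,c), cover(c,a)
round 3: derive cover(c,c) via R1 from cover(c,b), cover(b,c)
round 3: derive cover(c,f) via R1 from cover(c,a), cover(a,f)
round 3: derive cover(c,g) via R1 from cover(c,a), cover(a,g)
round 3: derive cover(c,h) via R1 from cover(c,b), cover(b,h)
round 3: derive cover(d,g) via R1 from cover(d,a), cover(a,g)
round 3: derive cover(f,d) via R1 from cover(f,b), cover(b,d)
round 3: derive cover(f,i) via R1 from cover(f,b), cover(b,i)
round 3: derive cover(g,b) via R1 from cover(g,a), cover(a,b)
round 3: derive cover(g,c) via R1 from cover(g,f), cover(f,c)
round 3: derive cover(g,g) via R1 from cover(g,a), cover(a,g)
round 3: derive cover(g,h) via R1 from cover(g,f), cover(f,h)
round 3: derive cover(h,c) via R1 from cover(h,b), cover(b,c)
round 3: derive cover(h,f) via R1 from cover(h,a), cover(a,f)
round 3: derive cover(h,g) via R1 from cover(h,a), cover(a,g)
round 3: derive cover(h,h) via R1 from cover(h,b), cover(b,h)
round 3: derive cover(i,c) via R1 from cover(i,b), cover(b,c)
round 3: derive cover(i,g) via R1 from cover(i,a), cover(a,g)
round 3: derive cover(i,h) via R1 from cover(i,b), cover(b,h)
round 3: derive anc(a,a) via R3 from anc(a,i), anc(i,a)
round 3: derive anc(a,f) via R3 from anc(a,d), anc(d,f)
round 3: derive anc(a,g) via R3 from anc(a,i), anc(i,g)
round 3: derive anc(c,a) via R3 from anc(c,i), anc(i,a)
round 3: derive anc(c,b) via R3 from anc(c,d), anc(d,b)
round 3: derive anc(c,f) via R3 from anc(c,d), anc(d,f)
round 3: derive anc(c,g) via R3 from anc(c,i), anc(i,g)
round 3: derive anc(d,d) via R3 from anc(d,c), anc(c,d)
round 3: derive anc(d,i) via R3 from anc(d,c), anc(c,i)
round 3: derive anc(f,a) via R3 from anc(f,i), anc(i,a)
round 3: derive anc(f,b) via R3 from anc(f,d), anc(d,b)
round 3: derive anc(f,f) via R3 from anc(f,d), anc(d,f)
round 3: derive anc(f,g) via R3 from anc(f,i), anc(i,g)
round 3: derive anc(g,a) via R3 from anc(g,i), anc(i,a)
round 3: derive anc(g,f) via R3 from anc(g,d), anc(d,f)
round 3: derive anc(g,g) via R3 from anc(g,i), anc(i,g)
round 3: derive anc(i,b) via R3 from anc(i,a), anc(a,b)
round 3: derive anc(i,h) via R3 from anc(i,a), anc(a,h)
round 3: derive anc(i,i) via R3 from anc(i,a), anc(a,i)
round 3: derive anc(d,g) via R4 from edge(d,b), cover(b,g)
round 4: derive cover(g,d) via R1 from cover(g,a), cover(a,d)
round 4: derive cover(g,i) via R1 from cover(g,a), cover(a,i)
round 4: derive anc(d,a) via R3 from anc(d,c), anc(c,a)

yes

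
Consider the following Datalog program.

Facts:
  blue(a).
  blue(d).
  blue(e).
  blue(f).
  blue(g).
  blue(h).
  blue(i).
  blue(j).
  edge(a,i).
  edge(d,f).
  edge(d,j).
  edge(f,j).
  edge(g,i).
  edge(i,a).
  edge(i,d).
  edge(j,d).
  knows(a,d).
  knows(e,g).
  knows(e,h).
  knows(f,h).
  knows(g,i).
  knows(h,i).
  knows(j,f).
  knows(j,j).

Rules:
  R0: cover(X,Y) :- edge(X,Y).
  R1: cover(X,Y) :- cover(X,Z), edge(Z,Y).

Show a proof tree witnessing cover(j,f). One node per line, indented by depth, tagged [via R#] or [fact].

round 1: derive cover(a,i) via R0 from edge(a,i)
round 1: derive cover(d,f) via R0 from edge(d,f)
round 1: derive cover(d,j) via R0 from edge(d,j)
round 1: derive cover(f,j) via R0 from edge(f,j)
round 1: derive cover(g,i) via R0 from edge(g,i)
round 1: derive cover(i,a) via R0 from edge(i,a)
round 1: derive cover(i,d) via R0 from edge(i,d)
round 1: derive cover(j,d) via R0 from edge(j,d)
round 2: derive cover(a,a) via R1 from cover(a,i), edge(i,a)
round 2: derive cover(a,d) via R1 from cover(a,i), edge(i,d)
round 2: derive cover(d,d) via R1 from cover(d,j), edge(j,d)
round 2: derive cover(f,d) via R1 from cover(f,j), edge(j,d)
round 2: derive cover(g,a) via R1 from cover(g,i), edge(i,a)
round 2: derive cover(g,d) via R1 from cover(g,i), edge(i,d)
round 2: derive cover(i,f) via R1 from cover(i,d), edge(d,f)
round 2: derive cover(i,i) via R1 from cover(i,a), edge(a,i)
round 2: derive cover(i,j) via R1 from cover(i,d), edge(d,j)
round 2: derive cover(j,f) via R1 from cover(j,d), edge(d,f)
round 2: derive cover(j,j) via R1 from cover(j,d), edge(d,j)
round 3: derive cover(a,f) via R1 from cover(a,d), edge(d,f)
round 3: derive cover(a,j) via R1 from cover(a,d), edge(d,j)
round 3: derive cover(f,f) via R1 from cover(f,d), edge(d,f)
round 3: derive cover(g,f) via R1 from cover(g,d), edge(d,f)
round 3: derive cover(g,j) via R1 from cover(g,d), edge(d,j)

cover(j,f)  [via R1]
  cover(j,d)  [via R0]
    edge(j,d)  [fact]
  edge(d,f)  [fact]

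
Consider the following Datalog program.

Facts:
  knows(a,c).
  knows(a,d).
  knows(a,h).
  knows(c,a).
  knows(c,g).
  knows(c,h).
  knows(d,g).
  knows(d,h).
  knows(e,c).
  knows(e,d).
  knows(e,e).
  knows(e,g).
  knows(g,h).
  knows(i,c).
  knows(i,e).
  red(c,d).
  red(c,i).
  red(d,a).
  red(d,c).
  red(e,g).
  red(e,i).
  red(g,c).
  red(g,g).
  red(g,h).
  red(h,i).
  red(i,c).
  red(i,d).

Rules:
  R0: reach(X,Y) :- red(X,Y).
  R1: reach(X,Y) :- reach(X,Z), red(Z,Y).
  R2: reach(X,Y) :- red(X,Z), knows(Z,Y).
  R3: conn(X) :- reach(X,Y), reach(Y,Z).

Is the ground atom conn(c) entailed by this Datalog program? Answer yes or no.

yes

round 1: derive reach(c,d) via R0 from red(c,d)
round 1: derive reach(c,i) via R0 from red(c,i)
round 1: derive reach(d,a) via R0 from red(d,a)
round 1: derive reach(d,c) via R0 from red(d,c)
round 1: derive reach(e,g) via R0 from red(e,g)
round 1: derive reach(e,i) via R0 from red(e,i)
round 1: derive reach(g,c) via R0 from red(g,c)
round 1: derive reach(g,g) via R0 from red(g,g)
round 1: derive reach(g,h) via R0 from red(g,h)
round 1: derive reach(h,i) via R0 from red(h,i)
round 1: derive reach(i,c) via R0 from red(i,c)
round 1: derive reach(i,d) via R0 from red(i,d)
round 1: derive reach(c,c) via R2 from red(c,i), knows(i,c)
round 1: derive reach(c,e) via R2 from red(c,i), knows(i,e)
round 1: derive reach(c,g) via R2 from red(c,d), knows(d,g)
round 1: derive reach(c,h) via R2 from red(c,d), knows(d,h)
round 1: derive reach(d,d) via R2 from red(d,a), knows(a,d)
round 1: derive reach(d,g) via R2 from red(d,c), knows(c,g)
round 1: derive reach(d,h) via R2 from red(d,a), knows(a,h)
round 1: derive reach(e,c) via R2 from red(e,i), knows(i,c)
round 1: derive reach(e,e) via R2 from red(e,i), knows(i,e)
round 1: derive reach(e,h) via R2 from red(e,g), knows(g,h)
round 1: derive reach(g,a) via R2 from red(g,c), knows(c,a)
round 1: derive reach(h,c) via R2 from red(h,i), knows(i,c)
round 1: derive reach(h,e) via R2 from red(h,i), knows(i,e)
round 1: derive reach(i,a) via R2 from red(i,c), knows(c,a)
round 1: derive reach(i,g) via R2 from red(i,c), knows(c,g)
round 1: derive reach(i,h) via R2 from red(i,c), knows(c,h)
round 2: derive reach(c,a) via R1 from reach(c,d), red(d,a)
round 2: derive reach(d,i) via R1 from reach(d,c), red(c,i)
round 2: derive reach(e,d) via R1 from reach(e,c), red(c,d)
round 2: derive reach(g,d) via R1 from reach(g,c), red(c,d)
round 2: derive reach(g,i) via R1 from reach(g,c), red(c,i)
round 2: derive reach(h,d) via R1 from reach(h,c), red(c,d)
round 2: derive reach(h,g) via R1 from reach(h,e), red(e,g)
round 2: derive reach(i,i) via R1 from reach(i,c), red(c,i)
round 2: derive conn(c) via R3 from reach(c,c), reach(c,c)
round 2: derive conn(d) via R3 from reach(d,c), reach(c,c)
round 2: derive conn(e) via R3 from reach(e,c), reach(c,c)
round 2: derive conn(g) via R3 from reach(g,c), reach(c,c)
round 2: derive conn(h) via R3 from reach(h,c), reach(c,c)
round 2: derive conn(i) via R3 from reach(i,c), reach(c,c)
round 3: derive reach(e,a) via R1 from reach(e,d), red(d,a)
round 3: derive reach(h,a) via R1 from reach(h,d), red(d,a)
round 3: derive reach(h,h) via R1 from reach(h,g), red(g,h)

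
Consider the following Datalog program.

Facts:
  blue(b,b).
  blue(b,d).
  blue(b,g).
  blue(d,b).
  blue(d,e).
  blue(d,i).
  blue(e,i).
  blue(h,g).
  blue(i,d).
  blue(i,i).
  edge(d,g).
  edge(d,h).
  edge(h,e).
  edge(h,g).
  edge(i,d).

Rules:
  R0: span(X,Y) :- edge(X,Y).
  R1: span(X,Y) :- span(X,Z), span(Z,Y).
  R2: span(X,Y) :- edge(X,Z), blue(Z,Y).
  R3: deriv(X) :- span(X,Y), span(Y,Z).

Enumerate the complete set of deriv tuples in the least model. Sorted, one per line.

round 1: derive span(d,g) via R0 from edge(d,g)
round 1: derive span(d,h) via R0 from edge(d,h)
round 1: derive span(h,e) via R0 from edge(h,e)
round 1: derive span(h,g) via R0 from edge(h,g)
round 1: derive span(i,d) via R0 from edge(i,d)
round 1: derive span(h,i) via R2 from edge(h,e), blue(e,i)
round 1: derive span(i,b) via R2 from edge(i,d), blue(d,b)
round 1: derive span(i,e) via R2 from edge(i,d), blue(d,e)
round 1: derive span(i,i) via R2 from edge(i,d), blue(d,i)
round 2: derive span(d,e) via R1 from span(d,h), span(h,e)
round 2: derive span(d,i) via R1 from span(d,h), span(h,i)
round 2: derive span(h,b) via R1 from span(h,i), span(i,b)
round 2: derive span(h,d) via R1 from span(h,i), span(i,d)
round 2: derive span(i,g) via R1 from span(i,d), span(d,g)
round 2: derive span(i,h) via R1 from span(i,d), span(d,h)
round 2: derive deriv(d) via R3 from span(d,h), span(h,e)
round 2: derive deriv(h) via R3 from span(h,i), span(i,b)
round 2: derive deriv(i) via R3 from span(i,d), span(d,g)
round 3: derive span(d,b) via R1 from span(d,h), span(h,b)
round 3: derive span(d,d) via R1 from span(d,h), span(h,d)
round 3: derive span(h,h) via R1 from span(h,d), span(d,h)

deriv(d)
deriv(h)
deriv(i)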